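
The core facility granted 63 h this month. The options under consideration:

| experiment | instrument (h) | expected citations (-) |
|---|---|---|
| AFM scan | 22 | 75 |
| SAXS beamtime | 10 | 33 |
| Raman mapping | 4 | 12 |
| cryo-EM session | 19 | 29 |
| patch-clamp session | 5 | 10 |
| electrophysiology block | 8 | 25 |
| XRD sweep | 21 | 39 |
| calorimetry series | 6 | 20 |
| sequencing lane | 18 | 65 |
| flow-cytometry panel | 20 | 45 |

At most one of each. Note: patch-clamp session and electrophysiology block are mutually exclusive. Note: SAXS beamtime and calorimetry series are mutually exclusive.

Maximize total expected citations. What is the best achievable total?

210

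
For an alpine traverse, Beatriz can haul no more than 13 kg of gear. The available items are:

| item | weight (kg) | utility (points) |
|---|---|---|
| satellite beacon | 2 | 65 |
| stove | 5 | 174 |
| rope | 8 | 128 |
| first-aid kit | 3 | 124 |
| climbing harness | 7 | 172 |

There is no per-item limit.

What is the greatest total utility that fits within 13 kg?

502

By utility per kg: first-aid kit 41.33, stove 34.80, satellite beacon 32.50 lead.
Greedy by ratio would take 4×first-aid kit: 12 kg used, total 496.
The 3 kg tied up in first-aid kit is better spent on 2×satellite beacon — total rises to 502 (13 kg).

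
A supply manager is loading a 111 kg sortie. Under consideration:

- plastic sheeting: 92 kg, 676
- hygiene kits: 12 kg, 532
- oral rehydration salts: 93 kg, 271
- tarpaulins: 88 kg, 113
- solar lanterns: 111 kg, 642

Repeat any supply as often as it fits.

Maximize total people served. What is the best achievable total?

9×hygiene kits uses 108 of the 111 kg and totals 4788.

4788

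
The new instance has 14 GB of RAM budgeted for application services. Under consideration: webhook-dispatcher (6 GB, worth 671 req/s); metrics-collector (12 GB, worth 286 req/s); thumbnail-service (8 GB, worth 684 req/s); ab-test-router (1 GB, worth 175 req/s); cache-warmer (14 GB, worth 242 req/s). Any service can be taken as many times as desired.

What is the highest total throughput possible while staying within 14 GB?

2450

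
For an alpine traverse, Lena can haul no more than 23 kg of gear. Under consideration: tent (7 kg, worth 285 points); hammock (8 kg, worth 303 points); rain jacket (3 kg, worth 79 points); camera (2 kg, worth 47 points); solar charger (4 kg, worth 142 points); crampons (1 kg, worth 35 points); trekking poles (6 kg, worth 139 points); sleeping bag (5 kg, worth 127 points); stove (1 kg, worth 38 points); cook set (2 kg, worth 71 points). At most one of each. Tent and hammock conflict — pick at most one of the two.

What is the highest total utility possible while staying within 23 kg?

Taking tent + rain jacket + solar charger + crampons + sleeping bag + stove + cook set: 23 kg used, 777 in utility.
Runner-up hammock + camera + solar charger + crampons + sleeping bag + stove + cook set tops out at 763.

777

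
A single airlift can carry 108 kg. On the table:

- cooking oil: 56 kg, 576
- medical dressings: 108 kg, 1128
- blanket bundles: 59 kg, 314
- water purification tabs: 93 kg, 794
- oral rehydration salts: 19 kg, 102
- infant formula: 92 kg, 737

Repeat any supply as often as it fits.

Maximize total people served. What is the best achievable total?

1128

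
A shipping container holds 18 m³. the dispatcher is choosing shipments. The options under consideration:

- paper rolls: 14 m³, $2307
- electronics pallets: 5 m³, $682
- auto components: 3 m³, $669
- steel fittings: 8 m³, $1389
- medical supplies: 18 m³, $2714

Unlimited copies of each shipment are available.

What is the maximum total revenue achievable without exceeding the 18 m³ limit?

4014

Best packing: 6×auto components — 18 m³, 4014 total.
Every other selection either busts 18 m³ or fails to beat 4014.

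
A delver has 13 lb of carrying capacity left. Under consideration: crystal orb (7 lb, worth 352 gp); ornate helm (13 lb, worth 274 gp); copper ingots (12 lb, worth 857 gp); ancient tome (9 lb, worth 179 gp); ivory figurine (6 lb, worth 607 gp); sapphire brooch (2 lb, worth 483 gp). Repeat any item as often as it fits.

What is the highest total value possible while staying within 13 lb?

2898

The ratio ordering already packs tightly: 6×sapphire brooch, 12 lb, 2898.
That's the maximum — no swap from here does better than 2898.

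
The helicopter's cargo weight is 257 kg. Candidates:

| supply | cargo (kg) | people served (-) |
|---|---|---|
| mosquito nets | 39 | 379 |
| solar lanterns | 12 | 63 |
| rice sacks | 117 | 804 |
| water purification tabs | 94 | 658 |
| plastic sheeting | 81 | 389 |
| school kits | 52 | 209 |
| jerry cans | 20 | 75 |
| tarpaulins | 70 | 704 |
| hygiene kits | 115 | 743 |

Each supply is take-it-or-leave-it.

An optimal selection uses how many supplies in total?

The maximum people served within 257 kg is 1964.
One optimal bundle: mosquito nets + solar lanterns + jerry cans + tarpaulins + hygiene kits (256 kg).
Every optimal selection uses 5 supplies.

5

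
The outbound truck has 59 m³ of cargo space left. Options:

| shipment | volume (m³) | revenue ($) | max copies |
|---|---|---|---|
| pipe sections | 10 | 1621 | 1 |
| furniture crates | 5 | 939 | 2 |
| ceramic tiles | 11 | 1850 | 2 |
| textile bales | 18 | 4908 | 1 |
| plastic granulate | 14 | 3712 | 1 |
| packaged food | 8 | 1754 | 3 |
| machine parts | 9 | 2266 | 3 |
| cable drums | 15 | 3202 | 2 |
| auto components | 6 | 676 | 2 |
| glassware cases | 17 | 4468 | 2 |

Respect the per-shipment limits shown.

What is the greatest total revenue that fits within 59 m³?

Ranking by ratio (revenue/m³): textile bales 272.67, plastic granulate 265.14, glassware cases 262.82, machine parts 251.78.
Taking the top-ratio shipments first gives textile bales + plastic granulate + machine parts + glassware cases for 15354 (58 m³).
The 17 m³ tied up in glassware cases is better spent on 2×machine parts — total rises to 15418 (59 m³).
No other feasible combination exceeds 15418.

15418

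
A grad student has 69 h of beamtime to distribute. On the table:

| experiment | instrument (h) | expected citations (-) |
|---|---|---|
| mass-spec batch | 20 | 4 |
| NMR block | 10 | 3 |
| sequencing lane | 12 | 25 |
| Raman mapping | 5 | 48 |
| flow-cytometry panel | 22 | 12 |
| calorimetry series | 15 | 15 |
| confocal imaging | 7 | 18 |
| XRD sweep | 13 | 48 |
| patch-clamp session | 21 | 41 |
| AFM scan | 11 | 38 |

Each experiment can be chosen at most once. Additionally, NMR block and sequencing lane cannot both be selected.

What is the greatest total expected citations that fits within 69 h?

Ranking by ratio (expected citations/h): Raman mapping 9.60, XRD sweep 3.69, AFM scan 3.45, confocal imaging 2.57.
Best packing: sequencing lane + Raman mapping + confocal imaging + XRD sweep + patch-clamp session + AFM scan — 69 h, 218 total.
No other feasible combination exceeds 218.

218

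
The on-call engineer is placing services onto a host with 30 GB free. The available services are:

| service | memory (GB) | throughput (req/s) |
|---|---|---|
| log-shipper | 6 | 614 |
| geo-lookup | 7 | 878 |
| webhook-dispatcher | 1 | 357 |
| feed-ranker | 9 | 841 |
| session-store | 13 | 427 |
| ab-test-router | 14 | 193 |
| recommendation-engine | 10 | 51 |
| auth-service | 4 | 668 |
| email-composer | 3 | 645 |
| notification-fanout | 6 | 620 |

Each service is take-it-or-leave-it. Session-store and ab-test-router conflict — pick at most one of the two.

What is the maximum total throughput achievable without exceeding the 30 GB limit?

Taking the top-ratio services first gives log-shipper + geo-lookup + webhook-dispatcher + auth-service + email-composer + notification-fanout for 3782 (27 GB).
Replace log-shipper with feed-ranker: the trade gains 227 net, giving 4009 at 30 GB.
An exhaustive check of the 1024 subsets confirms 4009.

4009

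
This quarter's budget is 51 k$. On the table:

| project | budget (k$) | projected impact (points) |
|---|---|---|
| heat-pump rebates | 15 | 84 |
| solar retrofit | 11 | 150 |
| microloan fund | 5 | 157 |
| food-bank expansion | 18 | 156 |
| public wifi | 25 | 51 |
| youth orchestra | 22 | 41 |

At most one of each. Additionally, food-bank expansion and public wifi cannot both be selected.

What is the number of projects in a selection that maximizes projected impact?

4

The maximum projected impact within 51 k$ is 547.
One optimal bundle: heat-pump rebates + solar retrofit + microloan fund + food-bank expansion (49 k$).
All optima have 4 projects.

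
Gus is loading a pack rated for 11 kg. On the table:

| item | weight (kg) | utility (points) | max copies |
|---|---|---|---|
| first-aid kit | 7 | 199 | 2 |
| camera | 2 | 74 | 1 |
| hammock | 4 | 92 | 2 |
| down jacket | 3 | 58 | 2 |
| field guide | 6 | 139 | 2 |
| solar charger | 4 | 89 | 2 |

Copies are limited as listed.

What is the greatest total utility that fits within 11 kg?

291

Greedy by ratio would take first-aid kit + camera: 9 kg used, total 273.
Dropping camera frees 2 kg; slotting in hammock (4 kg) lifts the total to 291 at 11 kg.
That's the maximum — no swap from here does better than 291.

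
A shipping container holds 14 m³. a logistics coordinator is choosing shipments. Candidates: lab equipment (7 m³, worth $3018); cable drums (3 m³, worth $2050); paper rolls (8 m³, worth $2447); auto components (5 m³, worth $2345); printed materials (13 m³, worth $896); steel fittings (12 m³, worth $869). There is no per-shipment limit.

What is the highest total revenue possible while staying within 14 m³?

8495

Ranking by ratio (revenue/m³): cable drums 683.33, auto components 469.00, lab equipment 431.14, paper rolls 305.88.
A density-first pass picks 4×cable drums — 8200 at 12 m³.
The 3 m³ tied up in cable drums is better spent on auto components — total rises to 8495 (14 m³).
Every other selection either busts 14 m³ or fails to beat 8495.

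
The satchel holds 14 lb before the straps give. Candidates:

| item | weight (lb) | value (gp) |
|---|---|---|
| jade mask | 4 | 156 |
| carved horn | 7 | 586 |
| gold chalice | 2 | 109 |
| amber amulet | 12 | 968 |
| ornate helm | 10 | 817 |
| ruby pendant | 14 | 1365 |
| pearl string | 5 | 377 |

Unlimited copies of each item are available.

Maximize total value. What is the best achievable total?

1365

Taking ruby pendant: 14 lb used, 1365 in value.
No other feasible combination exceeds 1365.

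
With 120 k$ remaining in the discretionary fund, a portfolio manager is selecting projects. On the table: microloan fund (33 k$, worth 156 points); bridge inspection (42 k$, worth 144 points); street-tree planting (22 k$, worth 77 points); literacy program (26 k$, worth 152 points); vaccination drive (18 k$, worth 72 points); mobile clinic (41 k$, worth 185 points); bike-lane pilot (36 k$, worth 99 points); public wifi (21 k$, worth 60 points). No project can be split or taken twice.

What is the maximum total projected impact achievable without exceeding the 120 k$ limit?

Ranking by ratio (projected impact/k$): literacy program 5.85, microloan fund 4.73, mobile clinic 4.51, vaccination drive 4.00.
Microloan fund + literacy program + vaccination drive + mobile clinic uses 118 of the 120 k$ and totals 565.
Next best is microloan fund + bridge inspection + literacy program + vaccination drive at 524 (119 k$) — short by 41.

565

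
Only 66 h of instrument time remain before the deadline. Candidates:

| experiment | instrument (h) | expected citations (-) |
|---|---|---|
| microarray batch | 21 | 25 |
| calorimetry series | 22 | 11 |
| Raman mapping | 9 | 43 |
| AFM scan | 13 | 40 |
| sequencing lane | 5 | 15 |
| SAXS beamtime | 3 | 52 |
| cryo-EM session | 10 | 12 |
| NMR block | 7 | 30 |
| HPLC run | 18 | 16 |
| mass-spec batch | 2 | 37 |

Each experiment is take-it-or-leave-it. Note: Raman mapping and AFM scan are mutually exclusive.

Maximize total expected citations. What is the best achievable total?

Best packing: microarray batch + Raman mapping + sequencing lane + SAXS beamtime + NMR block + HPLC run + mass-spec batch — 65 h, 218 total.

218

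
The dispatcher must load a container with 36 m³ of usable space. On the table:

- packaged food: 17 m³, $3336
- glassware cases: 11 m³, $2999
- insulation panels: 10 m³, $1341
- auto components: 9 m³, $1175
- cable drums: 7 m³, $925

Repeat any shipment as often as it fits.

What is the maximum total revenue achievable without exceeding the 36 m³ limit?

8997

Ranking by ratio (revenue/m³): glassware cases 272.64, packaged food 196.24, insulation panels 134.10.
The ratio ordering already packs tightly: 3×glassware cases, 33 m³, 8997.
That's the maximum — no swap from here does better than 8997.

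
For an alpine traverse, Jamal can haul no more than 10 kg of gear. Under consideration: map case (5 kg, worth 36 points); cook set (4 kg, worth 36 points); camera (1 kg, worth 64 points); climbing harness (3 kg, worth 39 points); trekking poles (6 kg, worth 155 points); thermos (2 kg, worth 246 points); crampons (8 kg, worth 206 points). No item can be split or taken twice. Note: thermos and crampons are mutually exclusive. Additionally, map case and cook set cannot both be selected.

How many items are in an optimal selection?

3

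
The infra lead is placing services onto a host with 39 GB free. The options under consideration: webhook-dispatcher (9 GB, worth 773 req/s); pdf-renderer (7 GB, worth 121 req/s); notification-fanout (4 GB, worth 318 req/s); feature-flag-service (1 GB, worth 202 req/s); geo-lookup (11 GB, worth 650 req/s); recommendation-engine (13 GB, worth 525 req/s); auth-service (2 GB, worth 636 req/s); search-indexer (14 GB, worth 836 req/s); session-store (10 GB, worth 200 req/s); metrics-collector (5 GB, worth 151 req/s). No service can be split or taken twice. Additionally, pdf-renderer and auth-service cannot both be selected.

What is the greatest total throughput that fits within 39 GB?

3097

Density check — auth-service 318.00, feature-flag-service 202.00, webhook-dispatcher 85.89 are the best per GB.
Greedy by ratio would take webhook-dispatcher + notification-fanout + feature-flag-service + auth-service + search-indexer + metrics-collector: 35 GB used, total 2916.
The 9 GB tied up in notification-fanout and metrics-collector is better spent on geo-lookup — total rises to 3097 (37 GB).
The spare 2 GB is too small for any remaining service, and no feasible exchange beats 3097.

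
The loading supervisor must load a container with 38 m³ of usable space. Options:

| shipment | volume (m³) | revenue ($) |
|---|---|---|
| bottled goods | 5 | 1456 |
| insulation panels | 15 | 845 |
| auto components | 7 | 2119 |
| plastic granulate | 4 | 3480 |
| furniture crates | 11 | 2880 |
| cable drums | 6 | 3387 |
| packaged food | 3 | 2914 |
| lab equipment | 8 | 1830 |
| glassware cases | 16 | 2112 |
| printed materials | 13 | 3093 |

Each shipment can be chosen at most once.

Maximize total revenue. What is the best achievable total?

16449

A density-first pass picks bottled goods + auto components + plastic granulate + furniture crates + cable drums + packaged food — 16236 at 36 m³.
Dropping furniture crates frees 11 m³; slotting in printed materials (13 m³) lifts the total to 16449 at 38 m³.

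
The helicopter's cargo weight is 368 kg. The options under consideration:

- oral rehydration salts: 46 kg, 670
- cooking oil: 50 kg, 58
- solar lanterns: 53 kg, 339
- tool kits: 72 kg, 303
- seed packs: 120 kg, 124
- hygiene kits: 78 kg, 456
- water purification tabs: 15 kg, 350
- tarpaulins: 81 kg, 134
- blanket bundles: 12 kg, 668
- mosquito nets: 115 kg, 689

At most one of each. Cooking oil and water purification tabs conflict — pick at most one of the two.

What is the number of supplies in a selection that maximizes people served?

6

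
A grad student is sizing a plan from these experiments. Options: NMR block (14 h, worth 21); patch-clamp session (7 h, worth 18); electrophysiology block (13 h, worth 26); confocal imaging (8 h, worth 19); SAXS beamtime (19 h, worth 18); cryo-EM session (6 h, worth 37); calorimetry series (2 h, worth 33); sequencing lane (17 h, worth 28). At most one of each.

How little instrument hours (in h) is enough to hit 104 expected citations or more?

Look for the lowest-instrument combination reaching 104.
Taking patch-clamp session + confocal imaging + cryo-EM session + calorimetry series gives 107 (≥ 104) for 23 h.
Any bundle with less than 23 h falls short of 104.

23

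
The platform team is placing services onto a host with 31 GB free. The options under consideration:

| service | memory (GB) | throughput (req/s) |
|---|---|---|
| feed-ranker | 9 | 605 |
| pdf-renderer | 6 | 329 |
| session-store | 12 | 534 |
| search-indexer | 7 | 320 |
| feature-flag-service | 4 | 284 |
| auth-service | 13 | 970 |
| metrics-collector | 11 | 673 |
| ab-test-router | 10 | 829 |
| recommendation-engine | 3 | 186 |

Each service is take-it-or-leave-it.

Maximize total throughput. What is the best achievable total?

By throughput per GB: ab-test-router 82.90, auth-service 74.62, feature-flag-service 71.00, feed-ranker 67.22 lead.
The ratio ordering already packs tightly: feature-flag-service + auth-service + ab-test-router + recommendation-engine, 30 GB, 2269.

2269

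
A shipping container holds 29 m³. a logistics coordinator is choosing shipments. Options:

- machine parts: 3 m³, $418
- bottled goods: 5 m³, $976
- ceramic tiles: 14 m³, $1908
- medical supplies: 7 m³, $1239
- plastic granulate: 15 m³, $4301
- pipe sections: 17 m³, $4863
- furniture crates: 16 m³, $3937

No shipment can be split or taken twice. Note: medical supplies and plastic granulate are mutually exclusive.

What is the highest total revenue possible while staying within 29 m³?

Bottled goods + medical supplies + pipe sections uses 29 of the 29 m³ and totals 7078.

7078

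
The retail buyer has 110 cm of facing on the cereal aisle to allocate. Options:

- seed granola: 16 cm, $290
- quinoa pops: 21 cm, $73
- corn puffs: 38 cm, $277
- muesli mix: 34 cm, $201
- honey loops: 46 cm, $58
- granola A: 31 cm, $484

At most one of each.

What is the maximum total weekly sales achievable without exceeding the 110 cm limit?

1124

Ranking by ratio (weekly sales/cm): seed granola 18.12, granola A 15.61, corn puffs 7.29.
Taking seed granola + quinoa pops + corn puffs + granola A: 106 cm used, 1124 in weekly sales.
Every other selection either busts 110 cm or fails to beat 1124.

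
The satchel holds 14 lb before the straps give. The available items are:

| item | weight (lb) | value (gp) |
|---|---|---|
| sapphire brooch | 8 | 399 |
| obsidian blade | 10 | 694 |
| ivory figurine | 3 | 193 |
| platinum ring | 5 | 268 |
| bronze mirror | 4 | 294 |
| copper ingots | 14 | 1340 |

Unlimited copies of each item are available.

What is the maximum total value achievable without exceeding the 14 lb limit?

The ratio ordering already packs tightly: copper ingots, 14 lb, 1340.
That's the maximum — no swap from here does better than 1340.

1340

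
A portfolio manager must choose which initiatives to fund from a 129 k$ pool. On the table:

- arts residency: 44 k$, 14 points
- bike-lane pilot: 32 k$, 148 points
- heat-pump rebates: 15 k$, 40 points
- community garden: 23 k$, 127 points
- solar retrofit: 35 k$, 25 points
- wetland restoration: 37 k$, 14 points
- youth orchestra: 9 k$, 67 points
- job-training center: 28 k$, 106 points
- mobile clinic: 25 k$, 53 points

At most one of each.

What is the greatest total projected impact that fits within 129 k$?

Greedy by ratio would take bike-lane pilot + heat-pump rebates + community garden + youth orchestra + job-training center: 107 k$ used, total 488.
Replace heat-pump rebates with mobile clinic: the trade gains 13 net, giving 501 at 117 k$.
No other feasible combination exceeds 501.

501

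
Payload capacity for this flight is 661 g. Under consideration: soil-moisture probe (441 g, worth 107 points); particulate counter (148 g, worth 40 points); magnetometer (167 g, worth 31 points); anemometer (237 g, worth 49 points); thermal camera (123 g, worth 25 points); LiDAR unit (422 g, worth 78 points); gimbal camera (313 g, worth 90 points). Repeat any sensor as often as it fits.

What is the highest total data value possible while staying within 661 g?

180

The ratio ordering already packs tightly: 2×gimbal camera, 626 g, 180.
Nothing else within 661 g beats 180.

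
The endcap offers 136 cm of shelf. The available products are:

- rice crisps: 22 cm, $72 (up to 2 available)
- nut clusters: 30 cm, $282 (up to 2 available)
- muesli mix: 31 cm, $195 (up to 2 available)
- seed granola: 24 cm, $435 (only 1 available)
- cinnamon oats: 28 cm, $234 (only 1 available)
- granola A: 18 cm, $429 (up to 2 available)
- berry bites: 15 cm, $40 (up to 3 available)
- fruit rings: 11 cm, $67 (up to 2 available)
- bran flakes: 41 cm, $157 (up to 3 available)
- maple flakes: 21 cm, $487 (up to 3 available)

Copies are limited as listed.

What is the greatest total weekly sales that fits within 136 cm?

Density check — granola A 23.83, maple flakes 23.19, seed granola 18.12, nut clusters 9.40 are the best per cm.
The ratio ordering already packs tightly: seed granola + 2×granola A + fruit rings + 3×maple flakes, 134 cm, 2821.
Every other selection either busts 136 cm or exceeds an availability limit or fails to beat 2821.

2821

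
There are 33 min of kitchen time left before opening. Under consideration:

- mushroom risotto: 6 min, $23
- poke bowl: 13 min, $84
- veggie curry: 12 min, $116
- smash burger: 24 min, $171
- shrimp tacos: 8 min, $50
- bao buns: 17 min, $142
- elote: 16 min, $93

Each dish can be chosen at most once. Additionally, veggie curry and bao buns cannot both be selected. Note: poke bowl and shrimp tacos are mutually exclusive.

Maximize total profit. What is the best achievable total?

Taking bao buns + elote: 33 min used, 235 in profit.

235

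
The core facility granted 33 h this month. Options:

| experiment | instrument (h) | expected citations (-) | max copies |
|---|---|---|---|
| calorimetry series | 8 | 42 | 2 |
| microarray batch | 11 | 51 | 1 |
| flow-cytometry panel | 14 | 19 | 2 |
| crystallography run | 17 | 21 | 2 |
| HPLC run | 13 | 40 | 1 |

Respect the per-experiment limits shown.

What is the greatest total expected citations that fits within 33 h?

Best packing: 2×calorimetry series + microarray batch — 27 h, 135 total.
Nothing else within 33 h beats 135.

135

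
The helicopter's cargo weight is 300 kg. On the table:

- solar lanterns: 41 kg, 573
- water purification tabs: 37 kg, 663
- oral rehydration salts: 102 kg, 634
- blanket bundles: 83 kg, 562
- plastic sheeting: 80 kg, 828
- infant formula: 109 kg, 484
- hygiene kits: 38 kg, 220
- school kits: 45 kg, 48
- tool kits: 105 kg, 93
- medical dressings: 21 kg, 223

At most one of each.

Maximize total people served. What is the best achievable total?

3069

Solar lanterns + water purification tabs + blanket bundles + plastic sheeting + hygiene kits + medical dressings uses 300 of the 300 kg and totals 3069.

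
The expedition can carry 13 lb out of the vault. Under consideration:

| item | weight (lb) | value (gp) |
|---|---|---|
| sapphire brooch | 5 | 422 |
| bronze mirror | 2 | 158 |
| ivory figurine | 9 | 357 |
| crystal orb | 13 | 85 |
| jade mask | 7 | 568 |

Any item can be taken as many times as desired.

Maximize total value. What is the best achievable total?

1054

The ratio heuristic lands on 2×sapphire brooch + bronze mirror (1002) but leaves 1 lb idle.
The 5 lb tied up in sapphire brooch is better spent on 3×bronze mirror — total rises to 1054 (13 lb).
Nothing else within 13 lb beats 1054.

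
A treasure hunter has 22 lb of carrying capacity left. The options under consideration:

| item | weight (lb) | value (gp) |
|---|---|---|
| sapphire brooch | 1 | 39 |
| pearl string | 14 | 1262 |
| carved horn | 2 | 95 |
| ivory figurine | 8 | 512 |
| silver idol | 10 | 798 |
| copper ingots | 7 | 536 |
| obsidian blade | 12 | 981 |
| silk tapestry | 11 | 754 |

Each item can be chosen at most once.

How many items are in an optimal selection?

3

The maximum value within 22 lb is 1837.
One optimal bundle: sapphire brooch + pearl string + copper ingots (22 lb).
Any selection reaching 1837 contains exactly 3 items.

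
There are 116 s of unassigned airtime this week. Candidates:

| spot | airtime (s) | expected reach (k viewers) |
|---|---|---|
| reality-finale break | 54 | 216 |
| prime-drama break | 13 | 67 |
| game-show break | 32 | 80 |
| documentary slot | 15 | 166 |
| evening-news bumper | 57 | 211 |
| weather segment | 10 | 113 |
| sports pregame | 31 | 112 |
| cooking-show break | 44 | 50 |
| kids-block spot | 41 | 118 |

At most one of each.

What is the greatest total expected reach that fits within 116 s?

The ratio heuristic lands on reality-finale break + prime-drama break + documentary slot + weather segment (562) but leaves 24 s idle.
Dropping prime-drama break frees 13 s; slotting in sports pregame (31 s) lifts the total to 607 at 110 s.
The closest alternative, documentary slot + evening-news bumper + weather segment + sports pregame, reaches only 602.

607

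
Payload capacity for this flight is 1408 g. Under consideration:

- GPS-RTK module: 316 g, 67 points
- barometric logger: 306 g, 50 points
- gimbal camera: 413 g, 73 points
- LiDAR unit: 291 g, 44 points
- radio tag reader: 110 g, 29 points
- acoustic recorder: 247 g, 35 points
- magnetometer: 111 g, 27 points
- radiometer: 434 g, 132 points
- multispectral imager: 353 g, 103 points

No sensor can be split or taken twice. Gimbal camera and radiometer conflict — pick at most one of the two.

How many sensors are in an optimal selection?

The maximum data value within 1408 g is 358.
One optimal bundle: GPS-RTK module + radio tag reader + magnetometer + radiometer + multispectral imager (1324 g).
Any selection reaching 358 contains exactly 5 sensors.

5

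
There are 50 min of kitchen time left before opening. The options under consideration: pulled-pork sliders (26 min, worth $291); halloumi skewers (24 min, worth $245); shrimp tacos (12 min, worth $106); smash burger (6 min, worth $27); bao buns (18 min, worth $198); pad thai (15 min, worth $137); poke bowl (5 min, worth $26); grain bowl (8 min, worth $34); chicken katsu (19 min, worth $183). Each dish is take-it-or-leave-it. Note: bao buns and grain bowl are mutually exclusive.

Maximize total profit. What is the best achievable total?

By profit per min: pulled-pork sliders 11.19, bao buns 11.00, halloumi skewers 10.21, chicken katsu 9.63 lead.
Taking the top-ratio dishes first gives pulled-pork sliders + bao buns + poke bowl for 515 (49 min).
The 23 min tied up in bao buns and poke bowl is better spent on halloumi skewers — total rises to 536 (50 min).
Every other selection either busts 50 min or breaks a pairing rule or fails to beat 536.

536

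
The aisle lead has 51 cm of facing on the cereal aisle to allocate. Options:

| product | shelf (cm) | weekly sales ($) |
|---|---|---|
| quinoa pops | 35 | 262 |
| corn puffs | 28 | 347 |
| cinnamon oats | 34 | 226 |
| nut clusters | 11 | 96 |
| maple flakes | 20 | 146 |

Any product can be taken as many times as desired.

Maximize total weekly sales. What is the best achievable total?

539

The ratio ordering already packs tightly: corn puffs + 2×nut clusters, 50 cm, 539.
That's the maximum — no swap from here does better than 539.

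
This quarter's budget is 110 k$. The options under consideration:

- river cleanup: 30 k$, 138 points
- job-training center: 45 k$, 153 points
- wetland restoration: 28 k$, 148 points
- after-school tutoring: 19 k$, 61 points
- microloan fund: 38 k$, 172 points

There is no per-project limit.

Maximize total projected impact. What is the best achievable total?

By projected impact per k$: wetland restoration 5.29, river cleanup 4.60, microloan fund 4.53, job-training center 3.40 lead.
Taking 3×wetland restoration + after-school tutoring: 103 k$ used, 505 in projected impact.
No other feasible combination exceeds 505.

505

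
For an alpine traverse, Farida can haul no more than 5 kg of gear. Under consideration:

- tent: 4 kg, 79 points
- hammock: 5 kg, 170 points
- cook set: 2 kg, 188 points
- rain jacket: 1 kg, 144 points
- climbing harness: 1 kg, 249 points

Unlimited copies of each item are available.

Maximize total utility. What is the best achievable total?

1245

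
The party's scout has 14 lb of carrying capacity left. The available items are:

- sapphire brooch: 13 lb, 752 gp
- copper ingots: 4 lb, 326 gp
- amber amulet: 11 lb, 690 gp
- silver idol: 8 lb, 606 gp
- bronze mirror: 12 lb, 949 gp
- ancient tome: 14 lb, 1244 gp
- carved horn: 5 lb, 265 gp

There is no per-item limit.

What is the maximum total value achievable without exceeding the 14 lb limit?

1244

By value per lb: ancient tome 88.86, copper ingots 81.50, bronze mirror 79.08, silver idol 75.75 lead.
Ancient tome uses 14 of the 14 lb and totals 1244.
Every other selection either busts 14 lb or fails to beat 1244.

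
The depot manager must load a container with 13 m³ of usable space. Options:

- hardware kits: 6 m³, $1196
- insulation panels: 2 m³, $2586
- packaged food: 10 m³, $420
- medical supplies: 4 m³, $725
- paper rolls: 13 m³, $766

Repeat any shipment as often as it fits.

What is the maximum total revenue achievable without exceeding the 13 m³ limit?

15516

Density check — insulation panels 1293.00, hardware kits 199.33, medical supplies 181.25 are the best per m³.
The ratio ordering already packs tightly: 6×insulation panels, 12 m³, 15516.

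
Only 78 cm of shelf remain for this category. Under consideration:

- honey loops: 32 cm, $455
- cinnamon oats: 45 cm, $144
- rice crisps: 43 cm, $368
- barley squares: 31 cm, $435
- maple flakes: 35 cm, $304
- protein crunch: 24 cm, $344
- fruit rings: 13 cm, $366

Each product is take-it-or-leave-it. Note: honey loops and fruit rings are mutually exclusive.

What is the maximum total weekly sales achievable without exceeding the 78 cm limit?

Barley squares + protein crunch + fruit rings uses 68 of the 78 cm and totals 1145.

1145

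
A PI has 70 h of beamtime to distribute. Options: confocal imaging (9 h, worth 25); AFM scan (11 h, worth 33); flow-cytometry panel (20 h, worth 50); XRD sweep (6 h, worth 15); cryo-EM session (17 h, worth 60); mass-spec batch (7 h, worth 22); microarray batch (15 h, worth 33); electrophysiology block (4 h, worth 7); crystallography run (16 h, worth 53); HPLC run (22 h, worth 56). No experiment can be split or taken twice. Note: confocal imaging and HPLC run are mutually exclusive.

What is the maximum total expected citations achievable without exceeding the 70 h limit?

Best packing: confocal imaging + AFM scan + XRD sweep + cryo-EM session + mass-spec batch + electrophysiology block + crystallography run — 70 h, 215 total.
Every other selection either busts 70 h or breaks a pairing rule or fails to beat 215.

215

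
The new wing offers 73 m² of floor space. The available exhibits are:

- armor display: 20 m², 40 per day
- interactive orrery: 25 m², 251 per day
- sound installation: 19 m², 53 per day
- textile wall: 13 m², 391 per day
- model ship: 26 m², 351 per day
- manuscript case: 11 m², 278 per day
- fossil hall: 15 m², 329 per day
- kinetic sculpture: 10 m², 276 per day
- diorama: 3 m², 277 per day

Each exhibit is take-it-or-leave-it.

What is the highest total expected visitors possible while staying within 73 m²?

Taking the top-ratio exhibits first gives sound installation + textile wall + manuscript case + fossil hall + kinetic sculpture + diorama for 1604 (71 m²).
The 29 m² tied up in sound installation and kinetic sculpture is better spent on model ship — total rises to 1626 (68 m²).
The spare 5 m² is too small for any remaining exhibit, and no exchange beats 1626.

1626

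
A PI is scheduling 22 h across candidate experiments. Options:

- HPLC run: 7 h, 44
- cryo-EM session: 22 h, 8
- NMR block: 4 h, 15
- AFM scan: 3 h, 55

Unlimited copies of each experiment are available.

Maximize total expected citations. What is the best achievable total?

385

By expected citations per h: AFM scan 18.33, HPLC run 6.29, NMR block 3.75, cryo-EM session 0.36 lead.
Taking 7×AFM scan: 21 h used, 385 in expected citations.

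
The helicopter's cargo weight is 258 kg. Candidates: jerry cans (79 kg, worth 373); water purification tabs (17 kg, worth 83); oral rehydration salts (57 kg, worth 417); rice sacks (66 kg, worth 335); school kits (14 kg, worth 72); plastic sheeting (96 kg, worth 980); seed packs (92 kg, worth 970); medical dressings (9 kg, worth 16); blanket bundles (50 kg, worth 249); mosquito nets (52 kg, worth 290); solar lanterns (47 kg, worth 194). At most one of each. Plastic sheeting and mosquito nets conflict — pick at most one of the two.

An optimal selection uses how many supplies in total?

4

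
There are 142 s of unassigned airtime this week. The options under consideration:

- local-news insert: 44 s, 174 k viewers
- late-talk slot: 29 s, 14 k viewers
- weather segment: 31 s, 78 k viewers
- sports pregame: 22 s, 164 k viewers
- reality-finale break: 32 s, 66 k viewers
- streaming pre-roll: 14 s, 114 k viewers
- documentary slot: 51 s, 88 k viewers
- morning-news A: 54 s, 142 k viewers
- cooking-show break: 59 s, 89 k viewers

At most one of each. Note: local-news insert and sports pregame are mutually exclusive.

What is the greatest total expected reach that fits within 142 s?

508

Best packing: sports pregame + streaming pre-roll + documentary slot + morning-news A — 141 s, 508 total.
The spare 1 s is too small for any remaining spot, and no feasible exchange beats 508.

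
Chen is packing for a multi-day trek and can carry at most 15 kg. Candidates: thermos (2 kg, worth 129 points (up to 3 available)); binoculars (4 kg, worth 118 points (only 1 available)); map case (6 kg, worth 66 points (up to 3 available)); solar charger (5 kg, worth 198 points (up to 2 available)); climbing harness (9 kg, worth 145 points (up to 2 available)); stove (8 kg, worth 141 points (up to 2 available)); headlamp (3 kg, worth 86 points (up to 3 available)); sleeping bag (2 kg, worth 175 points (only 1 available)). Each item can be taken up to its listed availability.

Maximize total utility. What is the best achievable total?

Ranking by ratio (utility/kg): sleeping bag 87.50, thermos 64.50, solar charger 39.60, binoculars 29.50.
The ratio heuristic lands on 3×thermos + solar charger + sleeping bag (760) but leaves 2 kg idle.
The 5 kg tied up in solar charger is better spent on binoculars + headlamp — total rises to 766 (15 kg).
No other feasible combination exceeds 766.

766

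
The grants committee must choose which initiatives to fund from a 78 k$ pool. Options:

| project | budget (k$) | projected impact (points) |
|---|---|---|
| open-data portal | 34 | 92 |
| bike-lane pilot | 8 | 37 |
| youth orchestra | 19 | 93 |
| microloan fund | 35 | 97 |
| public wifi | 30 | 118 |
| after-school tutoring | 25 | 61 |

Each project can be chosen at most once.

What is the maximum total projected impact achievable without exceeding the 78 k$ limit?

272

Filling by ratio: bike-lane pilot + youth orchestra + public wifi for 248, with 21 k$ left unused.
The 8 k$ tied up in bike-lane pilot is better spent on after-school tutoring — total rises to 272 (74 k$).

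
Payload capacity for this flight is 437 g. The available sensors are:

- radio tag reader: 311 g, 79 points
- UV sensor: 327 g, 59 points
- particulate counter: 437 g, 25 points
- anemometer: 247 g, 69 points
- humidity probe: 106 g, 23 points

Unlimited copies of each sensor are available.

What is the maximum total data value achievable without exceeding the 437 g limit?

102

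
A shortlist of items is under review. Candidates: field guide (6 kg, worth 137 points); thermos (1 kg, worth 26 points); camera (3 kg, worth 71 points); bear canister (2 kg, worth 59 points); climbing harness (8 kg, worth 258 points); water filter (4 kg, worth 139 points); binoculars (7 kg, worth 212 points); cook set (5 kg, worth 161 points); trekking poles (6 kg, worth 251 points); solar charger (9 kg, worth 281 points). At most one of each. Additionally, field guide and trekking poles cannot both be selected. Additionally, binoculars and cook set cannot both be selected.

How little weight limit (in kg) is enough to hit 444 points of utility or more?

12

Look for the lowest-weight combination reaching 444.
bear canister + water filter + trekking poles reaches 449 using 12 kg.
Any bundle with less than 12 kg falls short of 444.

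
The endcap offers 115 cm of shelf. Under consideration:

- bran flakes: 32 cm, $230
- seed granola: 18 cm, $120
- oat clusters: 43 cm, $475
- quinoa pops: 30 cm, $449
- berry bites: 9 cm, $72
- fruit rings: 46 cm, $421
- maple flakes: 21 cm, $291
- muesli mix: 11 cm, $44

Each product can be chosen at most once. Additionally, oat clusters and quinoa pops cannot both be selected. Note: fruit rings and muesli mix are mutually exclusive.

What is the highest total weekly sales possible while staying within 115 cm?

1281

Seed granola + quinoa pops + fruit rings + maple flakes uses 115 of the 115 cm and totals 1281.
Runner-up quinoa pops + berry bites + fruit rings + maple flakes tops out at 1233.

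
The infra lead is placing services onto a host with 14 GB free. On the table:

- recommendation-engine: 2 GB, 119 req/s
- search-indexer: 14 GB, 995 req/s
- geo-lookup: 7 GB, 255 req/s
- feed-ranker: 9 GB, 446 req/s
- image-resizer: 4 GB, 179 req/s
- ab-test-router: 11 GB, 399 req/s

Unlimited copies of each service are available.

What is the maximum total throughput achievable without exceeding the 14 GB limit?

995

Search-indexer uses 14 of the 14 GB and totals 995.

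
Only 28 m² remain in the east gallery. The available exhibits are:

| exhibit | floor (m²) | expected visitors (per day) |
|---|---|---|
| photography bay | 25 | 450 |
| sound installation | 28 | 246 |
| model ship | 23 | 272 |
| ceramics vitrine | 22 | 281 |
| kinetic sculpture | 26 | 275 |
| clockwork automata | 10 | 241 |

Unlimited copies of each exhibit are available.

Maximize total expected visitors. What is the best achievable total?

Density check — clockwork automata 24.10, photography bay 18.00, ceramics vitrine 12.77 are the best per m².
2×clockwork automata uses 20 of the 28 m² and totals 482.

482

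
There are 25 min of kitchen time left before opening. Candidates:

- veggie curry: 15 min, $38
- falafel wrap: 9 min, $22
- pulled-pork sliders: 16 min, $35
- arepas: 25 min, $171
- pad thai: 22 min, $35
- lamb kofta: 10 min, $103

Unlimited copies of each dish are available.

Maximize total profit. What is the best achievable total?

The ratio ordering already packs tightly: 2×lamb kofta, 20 min, 206.

206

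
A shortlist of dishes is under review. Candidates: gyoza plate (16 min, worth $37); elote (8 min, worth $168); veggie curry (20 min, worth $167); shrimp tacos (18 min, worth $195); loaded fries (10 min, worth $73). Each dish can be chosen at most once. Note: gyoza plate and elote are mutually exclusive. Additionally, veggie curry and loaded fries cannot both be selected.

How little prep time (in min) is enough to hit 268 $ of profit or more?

26

Look for the lowest-prep combination reaching 268.
elote + shrimp tacos reaches 363 using 26 min.
No combination under 26 min hits 268.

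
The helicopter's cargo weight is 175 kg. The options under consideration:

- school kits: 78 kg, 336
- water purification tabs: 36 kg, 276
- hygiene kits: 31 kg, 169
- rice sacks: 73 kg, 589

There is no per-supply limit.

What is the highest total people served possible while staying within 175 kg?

1273

Density check — rice sacks 8.07, water purification tabs 7.67, hygiene kits 5.45, school kits 4.31 are the best per kg.
Taking the top-ratio supplies first gives 2×rice sacks for 1178 (146 kg).
The 146 kg tied up in 2×rice sacks is better spent on 4×water purification tabs + hygiene kits — total rises to 1273 (175 kg).
That's the maximum — no swap from here does better than 1273.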